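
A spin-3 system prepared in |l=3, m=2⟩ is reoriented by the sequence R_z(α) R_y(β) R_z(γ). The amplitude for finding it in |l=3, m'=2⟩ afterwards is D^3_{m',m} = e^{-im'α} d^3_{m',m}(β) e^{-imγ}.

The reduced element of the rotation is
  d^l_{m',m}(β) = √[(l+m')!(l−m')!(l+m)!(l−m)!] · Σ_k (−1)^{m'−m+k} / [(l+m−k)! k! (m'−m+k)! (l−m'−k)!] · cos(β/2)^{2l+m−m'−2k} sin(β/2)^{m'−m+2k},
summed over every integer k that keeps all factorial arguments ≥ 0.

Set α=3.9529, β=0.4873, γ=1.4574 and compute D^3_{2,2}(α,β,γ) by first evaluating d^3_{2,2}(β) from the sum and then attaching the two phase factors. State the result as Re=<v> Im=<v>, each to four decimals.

Re=-0.1005 Im=0.5684

D^3_{2,2}(3.9529,0.4873,1.4574) = e^{-i·2·3.9529}·d^3_{2,2}(0.4873)·e^{-i·2·1.4574}. Compute d first:
c=cos(0.487300/2)=0.970464, s=sin(0.487300/2)=0.241246; N=√[120·1·120·1]=120.000000
The bounds max(0,m−m')=0 and min(l+m,l−m')=1 give 2 terms
  k=0: (−1)^0·120.0000/(120)·0.9705^6·0.2412^0 = +0.835365
  k=1: (−1)^1·120.0000/(24)·0.9705^4·0.2412^2 = -0.258113
d^3_{2,2}(0.4873) = +0.835365 -0.258113 = +0.577252
Phases: e^{-i·(2)·3.9529}=-0.051795-0.998658i, e^{-i·(2)·1.4574}=-0.974393-0.224853i ⇒ D=-0.100490+0.568438i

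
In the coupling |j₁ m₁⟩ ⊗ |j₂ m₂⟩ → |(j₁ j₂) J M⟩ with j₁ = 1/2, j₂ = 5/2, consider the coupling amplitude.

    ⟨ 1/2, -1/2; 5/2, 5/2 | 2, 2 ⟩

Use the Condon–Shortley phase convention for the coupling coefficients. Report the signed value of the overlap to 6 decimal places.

j₁+j₂−J=1  J+j₁−j₂=0  J−j₁+j₂=4  j₁+j₂+J+1=6
(j₁±m₁, j₂±m₂, J±M) = (0,1,5,0,4,0)
P² = 480
sum k=1..1:
  [1] −1/24 = -1/24
S = -1/24
C² = P²·S² = 5/6 ; C = -0.912871

-0.912871  (= −√(5/6))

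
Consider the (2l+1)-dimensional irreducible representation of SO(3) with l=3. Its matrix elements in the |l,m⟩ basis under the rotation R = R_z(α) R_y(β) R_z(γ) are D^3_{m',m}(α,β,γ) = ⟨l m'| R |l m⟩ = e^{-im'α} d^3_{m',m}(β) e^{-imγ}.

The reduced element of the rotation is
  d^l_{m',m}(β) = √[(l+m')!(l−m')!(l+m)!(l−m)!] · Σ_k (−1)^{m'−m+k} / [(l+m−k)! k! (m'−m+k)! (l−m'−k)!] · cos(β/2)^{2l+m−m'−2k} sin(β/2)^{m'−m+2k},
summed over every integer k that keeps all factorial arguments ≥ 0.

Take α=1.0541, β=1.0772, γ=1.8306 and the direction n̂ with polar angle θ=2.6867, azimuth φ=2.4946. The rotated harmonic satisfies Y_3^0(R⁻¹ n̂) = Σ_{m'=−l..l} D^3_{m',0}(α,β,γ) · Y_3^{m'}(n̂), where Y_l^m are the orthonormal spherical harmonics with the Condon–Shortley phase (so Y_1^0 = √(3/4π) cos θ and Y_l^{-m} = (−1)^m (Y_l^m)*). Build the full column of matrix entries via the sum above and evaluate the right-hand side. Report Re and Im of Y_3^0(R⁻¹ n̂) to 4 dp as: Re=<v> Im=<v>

Need the full column D^3_{m',0} for m'=−3..3 at α=1.0541, β=1.0772, γ=1.8306.
cos(β/2)=0.858428, sin(β/2)=0.512935
d^3_{-3,0}: single k=3 term ⇒ +0.381779;  D = -0.381697-0.007905i
d^3_{-2,0}: k∈[2..3] ⇒ +0.782527 -0.279394 = +0.503134;  D = -0.257558+0.432212i
d^3_{-1,0}: k∈[1..3] ⇒ +0.828268 -0.887175 +0.105586 = +0.046679;  D = +0.023060+0.040586i
d^3_{0,0}: k∈[0..3] ⇒ +0.400149 -1.285824 +0.459090 -0.018213 = -0.444797;  D = -0.444797+0.000000i
d^3_{1,0}: k∈[0..2] ⇒ -0.828268 +0.887175 -0.105586 = -0.046679;  D = -0.023060+0.040586i
d^3_{2,0}: k∈[0..1] ⇒ +0.782527 -0.279394 = +0.503134;  D = -0.257558-0.432212i
d^3_{3,0}: single k=0 term ⇒ -0.381779;  D = +0.381697-0.007905i
Y_3^{m'}(θ=2.6867,φ=2.4946) and Σ D·Y over m':
  (-0.3817-0.0079i)·(+0.0128-0.0330i)  (-0.2576+0.4322i)·(-0.0484-0.1705i)  (+0.0231+0.0406i)·(-0.3438-0.2598i)  (-0.4448+0.0000i)·(-0.3469+0.0000i)  (-0.0231+0.0406i)·(+0.3438-0.2598i)  (-0.2576-0.4322i)·(-0.0484+0.1705i)  (+0.3817-0.0079i)·(-0.0128-0.0330i)
Y_3^0(R⁻¹ n̂) = +0.321541+0.000000i

Re=0.3215 Im=0.0000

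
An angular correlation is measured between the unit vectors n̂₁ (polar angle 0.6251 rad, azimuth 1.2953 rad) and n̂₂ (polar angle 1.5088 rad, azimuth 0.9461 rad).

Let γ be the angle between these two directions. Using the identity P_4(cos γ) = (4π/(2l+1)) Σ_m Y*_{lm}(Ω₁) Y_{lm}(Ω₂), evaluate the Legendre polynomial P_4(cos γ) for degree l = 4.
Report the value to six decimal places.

Term-by-term m-sum for l=4 (normalisation 4π/9 = 1.396263):
  term(m=-4) = 0.00395 + 0.02244j   from Y*(Ω₁)=0.02345 - 0.04629j, Y(Ω₂)=-0.35150 + 0.26324j
  term(m=-3) = 0.00784 + 0.01358j   from Y*(Ω₁)=-0.14960 - 0.13779j, Y(Ω₂)=-0.07358 - 0.02303j
  term(m=-2) = -0.10251 - 0.08606j   from Y*(Ω₁)=-0.35165 + 0.21608j, Y(Ω₂)=0.10244 + 0.30768j
  term(m=-1) = -0.02941 - 0.01071j   from Y*(Ω₁)=0.09789 + 0.34628j, Y(Ω₂)=-0.05087 + 0.07055j
  term(m=+0) = -0.05144 + 0.00000j   from Y*(Ω₁)=-0.16854 + 0.00000j, Y(Ω₂)=0.30523 + 0.00000j
  term(m=+1) = -0.02941 + 0.01071j   from Y*(Ω₁)=-0.09789 + 0.34628j, Y(Ω₂)=0.05087 + 0.07055j
  term(m=+2) = -0.10251 + 0.08606j   from Y*(Ω₁)=-0.35165 - 0.21608j, Y(Ω₂)=0.10244 - 0.30768j
  term(m=+3) = 0.00784 - 0.01358j   from Y*(Ω₁)=0.14960 - 0.13779j, Y(Ω₂)=0.07358 - 0.02303j
  term(m=+4) = 0.00395 - 0.02244j   from Y*(Ω₁)=0.02345 + 0.04629j, Y(Ω₂)=-0.35150 - 0.26324j
Total Σ_m = -0.29171 - 0.00000j. Multiply by 1.396263: -0.40731 - 0.00000j. P_4(cos γ) = -0.407308

-0.407308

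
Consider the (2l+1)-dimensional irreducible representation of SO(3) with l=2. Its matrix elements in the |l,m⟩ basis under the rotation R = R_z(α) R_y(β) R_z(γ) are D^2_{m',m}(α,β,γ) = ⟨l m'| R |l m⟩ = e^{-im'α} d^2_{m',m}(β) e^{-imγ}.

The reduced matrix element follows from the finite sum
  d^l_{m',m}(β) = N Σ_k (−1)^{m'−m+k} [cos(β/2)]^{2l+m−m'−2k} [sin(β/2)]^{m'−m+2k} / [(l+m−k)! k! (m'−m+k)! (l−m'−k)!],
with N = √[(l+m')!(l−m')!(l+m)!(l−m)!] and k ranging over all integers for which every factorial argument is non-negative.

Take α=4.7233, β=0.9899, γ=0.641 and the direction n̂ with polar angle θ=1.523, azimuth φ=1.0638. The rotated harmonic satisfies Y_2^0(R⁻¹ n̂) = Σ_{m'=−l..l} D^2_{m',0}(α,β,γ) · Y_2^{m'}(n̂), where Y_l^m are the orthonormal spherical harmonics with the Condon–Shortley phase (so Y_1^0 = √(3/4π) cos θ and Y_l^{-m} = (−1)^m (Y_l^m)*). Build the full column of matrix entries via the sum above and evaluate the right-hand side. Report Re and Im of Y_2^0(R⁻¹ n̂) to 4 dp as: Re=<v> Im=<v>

Re=0.1473 Im=0.0000

Need the full column D^2_{m',0} for m'=−2..2 at α=4.7233, β=0.9899, γ=0.6410.
cos(β/2)=0.879992, sin(β/2)=0.474988
d^2_{-2,0}: single k=2 term ⇒ +0.427955;  D = -0.427853-0.009338i
d^2_{-1,0}: k∈[1..2] ⇒ +0.792857 -0.230994 = +0.561862;  D = +0.006130-0.561829i
d^2_{0,0}: k∈[0..2] ⇒ +0.599675 -0.698848 +0.050901 = -0.048272;  D = -0.048272+0.000000i
d^2_{1,0}: k∈[0..1] ⇒ -0.792857 +0.230994 = -0.561862;  D = -0.006130-0.561829i
d^2_{2,0}: single k=0 term ⇒ +0.427955;  D = -0.427853+0.009338i
Y_2^{m'}(θ=1.523,φ=1.0638) and Σ D·Y over m':
  (-0.4279-0.0093i)·(-0.2037-0.3272i)  (+0.0061-0.5618i)·(+0.0179-0.0322i)  (-0.0483+0.0000i)·(-0.3132+0.0000i)  (-0.0061-0.5618i)·(-0.0179-0.0322i)  (-0.4279+0.0093i)·(-0.2037+0.3272i)
Y_2^0(R⁻¹ n̂) = +0.147295+0.000000i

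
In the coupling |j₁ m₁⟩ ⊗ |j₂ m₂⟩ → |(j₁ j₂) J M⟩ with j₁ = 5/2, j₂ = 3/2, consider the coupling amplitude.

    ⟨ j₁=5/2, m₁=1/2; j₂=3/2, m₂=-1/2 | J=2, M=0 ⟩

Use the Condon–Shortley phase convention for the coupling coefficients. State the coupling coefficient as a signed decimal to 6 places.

−√(1/14) = -0.267261

triangle: 2!*3!*1!/7! = 12/5040
(j±m)!: 3!*2!*1!*2!*2!*2! = 96
prefactor² = (2J+1)*Δ*N² = 8/7
  k=0: +1/(0!*2!*2!*1!*1!*0!) = 1/4
  k=1: −1/(1!*1!*1!*0!*2!*1!) = -1/2
Σ = -1/4  ⇒  CG² = 8/7*(-1/4)² = 1/14
CG = −√(1/14) = -0.267261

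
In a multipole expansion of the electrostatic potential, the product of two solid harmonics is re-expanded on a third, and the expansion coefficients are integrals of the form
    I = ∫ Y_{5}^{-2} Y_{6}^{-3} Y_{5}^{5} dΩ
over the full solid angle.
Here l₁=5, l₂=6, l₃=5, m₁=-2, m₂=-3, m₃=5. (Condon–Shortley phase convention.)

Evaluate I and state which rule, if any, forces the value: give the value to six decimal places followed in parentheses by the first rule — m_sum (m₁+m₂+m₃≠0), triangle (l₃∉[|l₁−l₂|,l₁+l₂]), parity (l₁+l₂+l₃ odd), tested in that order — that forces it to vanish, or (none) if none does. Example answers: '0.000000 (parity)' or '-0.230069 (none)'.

m-sum 0 ✓  L=16 even ✓  1≤5≤11 ✓
Π(2lᵢ+1) = 11×13×11 = 1573
triangle coeff Δ(5,6,5) = 1/28588560
Σ_t [1,5]: t=1:−1/345600 t=2:+1/13824 t=3:−1/5184 t=4:+1/13824 t=5:−1/345600 = -7/129600
(3j)²=80/7293 [(5 6 5; 0 0 0)], sign=+1
Σ_t [3,3]: t=3:−1/622080 = -1/622080
(3j)²=105/4862 [(5 6 5; -2 -3 5)], sign=-1
⇒ 4πI² = 1400/3757
I = (-1)√(1400/3757/(4π)) = -0.17220212
No selection rule forces the value: the integral is nonzero (none).

-0.172202 (none)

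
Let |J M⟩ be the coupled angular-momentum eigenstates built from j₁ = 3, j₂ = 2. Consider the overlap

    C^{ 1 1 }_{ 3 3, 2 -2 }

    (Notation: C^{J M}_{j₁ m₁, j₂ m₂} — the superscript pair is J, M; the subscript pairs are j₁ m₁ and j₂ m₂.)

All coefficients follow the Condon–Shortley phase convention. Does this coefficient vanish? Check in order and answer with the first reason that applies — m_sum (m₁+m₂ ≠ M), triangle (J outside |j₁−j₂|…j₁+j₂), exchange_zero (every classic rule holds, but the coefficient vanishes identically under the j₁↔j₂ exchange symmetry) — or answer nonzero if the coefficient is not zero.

nonzero

m-sum: m₁+m₂ = 3+(-2) = 1, M = 1  ✓
triangle: |j₁−j₂| = 1 ≤ J = 1 ≤ j₁+j₂ = 5  ✓
exchange: j₁≠j₂ or m₁≠m₂ — the exchange symmetry imposes no constraint here
value check: CG = +√(3/7) = +0.654654 ≠ 0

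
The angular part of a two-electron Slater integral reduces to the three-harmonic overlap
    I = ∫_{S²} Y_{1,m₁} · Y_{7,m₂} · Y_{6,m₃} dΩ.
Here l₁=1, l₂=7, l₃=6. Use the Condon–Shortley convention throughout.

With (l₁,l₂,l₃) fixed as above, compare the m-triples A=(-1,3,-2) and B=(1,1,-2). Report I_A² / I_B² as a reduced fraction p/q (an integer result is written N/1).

3/1

l's match ⇒ only the (l;m) 3-j factors differ between A and B.
A: triangle coeff Δ(1,7,6) = 1/1365; Σ_t [2,2]: t=2:+1/1935360 = 1/1935360; (3j)²=3/91 [(1 7 6; -1 3 -2)], sign=+1
B: triangle coeff Δ(1,7,6) = 1/1365; Σ_t [0,0]: t=0:+1/1935360 = 1/1935360; (3j)²=1/91 [(1 7 6; 1 1 -2)], sign=+1
I_A²/I_B² = (3/91)/(1/91) = 3/1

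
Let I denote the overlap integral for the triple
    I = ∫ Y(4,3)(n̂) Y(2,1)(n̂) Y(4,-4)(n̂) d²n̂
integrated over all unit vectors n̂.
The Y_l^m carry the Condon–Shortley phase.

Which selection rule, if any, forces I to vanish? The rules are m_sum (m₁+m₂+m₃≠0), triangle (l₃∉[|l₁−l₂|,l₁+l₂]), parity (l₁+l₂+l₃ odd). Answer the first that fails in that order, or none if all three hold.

m₁+m₂+m₃ = 3 + 1 − 4 = 0  ✓
triangle: |4−2|=2 ≤ l₃=4 ≤ 4+2=6  ✓
parity: l₁+l₂+l₃ = 10 is even  ✓

none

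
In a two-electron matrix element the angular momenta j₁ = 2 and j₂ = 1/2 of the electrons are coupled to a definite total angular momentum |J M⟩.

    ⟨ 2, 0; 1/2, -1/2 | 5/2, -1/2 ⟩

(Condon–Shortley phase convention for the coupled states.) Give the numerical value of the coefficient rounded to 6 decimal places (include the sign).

√[6·0!4!1!/6! · 2!2!0!1!2!3!] = √(48/5)
  +(−1)^0/∏(0,0,2,0,2,1)! = 1/4  (running 1/4)
⟨..|..⟩ = √(48/5)·(1/4) = +0.774597

+0.774597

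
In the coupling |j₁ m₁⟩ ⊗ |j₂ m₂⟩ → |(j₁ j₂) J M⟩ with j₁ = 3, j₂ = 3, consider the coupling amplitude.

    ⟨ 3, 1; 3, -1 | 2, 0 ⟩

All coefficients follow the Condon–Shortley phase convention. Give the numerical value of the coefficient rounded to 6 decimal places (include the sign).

triangle: 4!*2!*2!/9! = 96/362880
(j±m)!: 4!*2!*2!*4!*2!*2! = 9216
prefactor² = (2J+1)*Δ*N² = 256/21
  k=0: +1/(0!*4!*2!*2!*0!*0!) = 1/96
  k=1: −1/(1!*3!*1!*1!*1!*1!) = -1/6
  k=2: +1/(2!*2!*0!*0!*2!*2!) = 1/16
Σ = -3/32  ⇒  CG² = 256/21*(-3/32)² = 3/28
CG = −√(3/28) = -0.327327

-0.327327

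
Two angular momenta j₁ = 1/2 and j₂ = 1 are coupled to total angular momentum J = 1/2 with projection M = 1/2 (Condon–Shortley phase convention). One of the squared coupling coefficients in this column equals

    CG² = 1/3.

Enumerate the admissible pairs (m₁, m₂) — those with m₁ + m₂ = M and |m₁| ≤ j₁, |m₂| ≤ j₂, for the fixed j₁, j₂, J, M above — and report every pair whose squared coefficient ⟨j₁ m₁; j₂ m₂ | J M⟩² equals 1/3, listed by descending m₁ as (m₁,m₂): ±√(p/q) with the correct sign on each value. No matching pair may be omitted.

(1/2,0): +√(1/3)

Admissible pairs with m₁+m₂ = M = 1/2: (-1/2,1), (1/2,0)
  (m₁,m₂)=(1/2,0): CG² = 1/3, CG = +√(1/3)   ← matches the target
  (m₁,m₂)=(-1/2,1): CG² = 2/3, CG = −√(2/3)
Pairs with CG² = 1/3: (1/2,0): +√(1/3)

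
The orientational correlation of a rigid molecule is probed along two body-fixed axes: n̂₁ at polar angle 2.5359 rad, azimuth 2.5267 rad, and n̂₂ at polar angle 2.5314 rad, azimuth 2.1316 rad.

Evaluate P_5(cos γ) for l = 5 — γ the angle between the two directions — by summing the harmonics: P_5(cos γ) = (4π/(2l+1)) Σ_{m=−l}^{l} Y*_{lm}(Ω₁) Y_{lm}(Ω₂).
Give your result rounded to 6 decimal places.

0.654930

Expand P_5 via completeness: Σ_{m} conj(Y_{5,m}) at Ω₁ times Y_{5,m} at Ω₂ —
  m=-5: (0.027701, 0.001862) × (-0.009497, 0.027057) = (-0.000313, 0.000732)  (running Σ = (-0.000313, 0.000732))
  m=-4: (0.098415, 0.079914) × (0.080781, 0.101459) = (-0.000158, 0.016441)  (running Σ = (-0.000471, 0.017172))
  m=-3: (0.087765, 0.312395) × (0.326331, -0.036575) = (0.040066, 0.098734)  (running Σ = (0.039595, 0.115907))
  m=-2: (-0.155205, 0.437352) × (0.200996, -0.416956) = (0.151161, 0.152620)  (running Σ = (0.190756, 0.268526))
  m=-1: (-0.168385, 0.118918) × (-0.104463, -0.166324) = (0.037369, 0.015584)  (running Σ = (0.228125, 0.284110))
  m=0: (0.339646, -0.000000) × (0.344607, 0.000000) = (0.117044, 0.000000)  (running Σ = (0.345169, 0.284110))
  m=1: (0.168385, 0.118918) × (0.104463, -0.166324) = (0.037369, -0.015584)  (running Σ = (0.382538, 0.268526))
  m=2: (-0.155205, -0.437352) × (0.200996, 0.416956) = (0.151161, -0.152620)  (running Σ = (0.533699, 0.115907))
  m=3: (-0.087765, 0.312395) × (-0.326331, -0.036575) = (0.040066, -0.098734)  (running Σ = (0.573765, 0.017172))
  m=4: (0.098415, -0.079914) × (0.080781, -0.101459) = (-0.000158, -0.016441)  (running Σ = (0.573607, 0.000732))
  m=5: (-0.027701, 0.001862) × (0.009497, 0.027057) = (-0.000313, -0.000732)  (running Σ = (0.573294, 0.000000))
Total Σ_m = (0.573294, 0.000000). Multiply by 1.142397: (0.654930, 0.000000). P_5(cos γ) = 0.654930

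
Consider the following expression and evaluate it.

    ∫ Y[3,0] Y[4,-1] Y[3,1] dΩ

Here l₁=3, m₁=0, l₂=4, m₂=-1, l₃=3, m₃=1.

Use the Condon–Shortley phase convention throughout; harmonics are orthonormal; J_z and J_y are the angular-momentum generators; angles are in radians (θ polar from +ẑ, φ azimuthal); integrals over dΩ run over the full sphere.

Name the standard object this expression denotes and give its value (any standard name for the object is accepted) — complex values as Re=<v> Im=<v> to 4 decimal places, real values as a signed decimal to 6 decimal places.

Gaunt coefficient, -0.099323

This is a Gaunt coefficient — the integral of a triple product of spherical harmonics over the sphere.
Checks pass: Σm=0; 10 even; l₃=3∈[1,7].
(2·3+1)(2·4+1)(2·3+1) = 441
Δ: 4! 2! 4! / 11! → 1/34650
sum: t=1:−1/72 t=2:+1/16 t=3:−1/72 = 5/144
3j²(3 4 3; 0 0 0) = Δ·Π!·Σ² = 2/77  (sign -1)
sum: t=1:−1/48 t=2:+1/24 t=3:−1/288 = 5/288
3j²(3 4 3; 0 -1 1) = Δ·Π!·Σ² = 5/462  (sign +1)
combine: 4πI² = 441·2/77·5/462 = 15/121
take √, sign -1: I = -0.09932258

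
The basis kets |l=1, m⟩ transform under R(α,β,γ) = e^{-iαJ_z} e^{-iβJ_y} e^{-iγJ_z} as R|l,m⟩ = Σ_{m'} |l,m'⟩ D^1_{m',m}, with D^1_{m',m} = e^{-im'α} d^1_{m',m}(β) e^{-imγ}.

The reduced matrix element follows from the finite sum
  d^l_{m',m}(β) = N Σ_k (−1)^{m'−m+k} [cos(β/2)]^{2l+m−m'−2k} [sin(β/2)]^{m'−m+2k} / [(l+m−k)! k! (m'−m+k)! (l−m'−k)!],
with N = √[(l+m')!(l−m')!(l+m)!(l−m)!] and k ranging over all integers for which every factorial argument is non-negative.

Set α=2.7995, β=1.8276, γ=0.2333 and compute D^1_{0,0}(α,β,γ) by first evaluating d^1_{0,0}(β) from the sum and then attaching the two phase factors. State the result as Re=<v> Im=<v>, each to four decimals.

Re=-0.2540 Im=0.0000

First d^1_{0,0}(β=1.8276), then the phase factors e^{-i(0)α} and e^{-i(0)γ}:
c=cos(1.827600/2)=0.610741, s=sin(1.827600/2)=0.791830; N=√[1·1·1·1]=1.000000
The bounds max(0,m−m')=0 and min(l+m,l−m')=1 give 2 terms
  k=0: (−1)^0·1.0000/(1)·0.6107^2·0.7918^0 = +0.373005
  k=1: (−1)^1·1.0000/(1)·0.6107^0·0.7918^2 = -0.626995
d^1_{0,0}(1.8276) = +0.373005 -0.626995 = -0.253990
Phases: e^{-i·(0)·2.7995}=+1.000000+0.000000i, e^{-i·(0)·0.2333}=+1.000000+0.000000i ⇒ D=-0.253990+0.000000i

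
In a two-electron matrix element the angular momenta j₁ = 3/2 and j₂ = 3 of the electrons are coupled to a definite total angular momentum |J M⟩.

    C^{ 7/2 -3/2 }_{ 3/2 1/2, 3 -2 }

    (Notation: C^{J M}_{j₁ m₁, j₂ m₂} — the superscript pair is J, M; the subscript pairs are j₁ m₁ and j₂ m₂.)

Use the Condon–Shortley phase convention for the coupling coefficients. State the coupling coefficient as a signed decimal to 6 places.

+√(3/7) ≈ +0.654654

triangle: 1!*2!*5!/9! = 240/362880
(j±m)!: 2!*1!*1!*5!*2!*5! = 57600
prefactor² = (2J+1)*Δ*N² = 6400/21
  k=0: +1/(0!*1!*1!*1!*1!*4!) = 1/24
  k=1: −1/(1!*0!*0!*0!*2!*5!) = -1/240
Σ = 3/80  ⇒  CG² = 6400/21*(3/80)² = 3/7
CG = +√(3/7) = +0.654654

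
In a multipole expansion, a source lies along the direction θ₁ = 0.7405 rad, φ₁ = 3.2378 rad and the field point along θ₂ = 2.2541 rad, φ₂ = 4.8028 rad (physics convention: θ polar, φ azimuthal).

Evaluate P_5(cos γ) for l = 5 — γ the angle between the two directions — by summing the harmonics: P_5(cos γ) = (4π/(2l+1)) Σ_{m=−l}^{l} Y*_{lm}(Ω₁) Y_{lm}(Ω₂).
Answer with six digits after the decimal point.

-0.167231

Summing Y*_{l m}(θ₁,φ₁)·Y_{l m}(θ₂,φ₂) over m ∈ [−5, 5]; prefactor 4π/(2·5+1) = 1.142397:
  term(m=-5) = +0.000245-0.008441i   from Y*(Ω₁)=-0.057510-0.030016i, Y(Ω₂)=+0.056862+0.117099i
  term(m=-4) = -0.075200-0.001744i   from Y*(Ω₁)=+0.208029+0.084256i, Y(Ω₂)=-0.313461+0.118576i
  term(m=-3) = -0.003010+0.173088i   from Y*(Ω₁)=-0.397528-0.118031i, Y(Ω₂)=-0.111847-0.402203i
  term(m=-2) = +0.045527+0.000528i   from Y*(Ω₁)=+0.354619+0.069089i, Y(Ω₂)=+0.123966-0.022663i
  term(m=-1) = +0.000152-0.026296i   from Y*(Ω₁)=+0.084724+0.008176i, Y(Ω₂)=-0.027894-0.307678i
  term(m=+0) = -0.081814-0.000000i   from Y*(Ω₁)=-0.383041-0.000000i, Y(Ω₂)=+0.213590+0.000000i
  term(m=+1) = +0.000152+0.026296i   from Y*(Ω₁)=-0.084724+0.008176i, Y(Ω₂)=+0.027894-0.307678i
  term(m=+2) = +0.045527-0.000528i   from Y*(Ω₁)=+0.354619-0.069089i, Y(Ω₂)=+0.123966+0.022663i
  term(m=+3) = -0.003010-0.173088i   from Y*(Ω₁)=+0.397528-0.118031i, Y(Ω₂)=+0.111847-0.402203i
  term(m=+4) = -0.075200+0.001744i   from Y*(Ω₁)=+0.208029-0.084256i, Y(Ω₂)=-0.313461-0.118576i
  term(m=+5) = +0.000245+0.008441i   from Y*(Ω₁)=+0.057510-0.030016i, Y(Ω₂)=-0.056862+0.117099i
Total Σ_m = -0.146386-0.000000i. Multiply by 1.142397: -0.167231-0.000000i. P_5(cos γ) = -0.167231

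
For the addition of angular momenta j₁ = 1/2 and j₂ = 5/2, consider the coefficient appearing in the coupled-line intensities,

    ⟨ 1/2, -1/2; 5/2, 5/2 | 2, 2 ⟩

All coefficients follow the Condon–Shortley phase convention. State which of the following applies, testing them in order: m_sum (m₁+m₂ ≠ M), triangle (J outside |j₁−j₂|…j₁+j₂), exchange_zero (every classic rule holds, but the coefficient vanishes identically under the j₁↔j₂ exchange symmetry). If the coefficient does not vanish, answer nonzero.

m-sum: m₁+m₂ = -1/2+5/2 = 2, M = 2  ✓
triangle: |j₁−j₂| = 2 ≤ J = 2 ≤ j₁+j₂ = 3  ✓
exchange: j₁≠j₂ or m₁≠m₂ — the exchange symmetry imposes no constraint here
value check: CG = −√(5/6) = -0.912871 ≠ 0

nonzero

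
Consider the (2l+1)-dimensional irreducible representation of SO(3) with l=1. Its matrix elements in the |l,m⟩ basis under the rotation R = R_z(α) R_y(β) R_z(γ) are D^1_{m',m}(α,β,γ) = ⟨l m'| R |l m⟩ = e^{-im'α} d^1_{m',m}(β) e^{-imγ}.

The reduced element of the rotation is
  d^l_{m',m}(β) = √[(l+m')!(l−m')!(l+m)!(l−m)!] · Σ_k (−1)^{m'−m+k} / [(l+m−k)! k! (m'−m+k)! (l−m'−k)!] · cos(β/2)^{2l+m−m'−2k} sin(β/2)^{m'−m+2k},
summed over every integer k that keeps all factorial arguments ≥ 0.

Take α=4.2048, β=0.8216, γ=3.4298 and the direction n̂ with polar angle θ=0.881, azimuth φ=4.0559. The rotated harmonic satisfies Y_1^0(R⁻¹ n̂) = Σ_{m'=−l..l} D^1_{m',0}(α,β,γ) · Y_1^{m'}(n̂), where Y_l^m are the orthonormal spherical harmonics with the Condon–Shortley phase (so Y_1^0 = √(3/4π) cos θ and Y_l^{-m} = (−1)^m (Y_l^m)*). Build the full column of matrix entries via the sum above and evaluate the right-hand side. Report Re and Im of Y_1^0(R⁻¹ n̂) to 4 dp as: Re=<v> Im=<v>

Need the full column D^1_{m',0} for m'=−1..1 at α=4.2048, β=0.8216, γ=3.4298.
cos(β/2)=0.916802, sin(β/2)=0.399343
d^1_{-1,0}: single k=1 term ⇒ +0.517769;  D = -0.251673-0.452488i
d^1_{0,0}: k∈[0..1] ⇒ +0.840525 -0.159475 = +0.681051;  D = +0.681051+0.000000i
d^1_{1,0}: single k=0 term ⇒ -0.517769;  D = +0.251673-0.452488i
Y_1^{m'}(θ=0.881,φ=4.0559) and Σ D·Y over m':
  (-0.2517-0.4525i)·(-0.1627+0.2111i)  (+0.6811+0.0000i)·(+0.3109+0.0000i)  (+0.2517-0.4525i)·(+0.1627+0.2111i)
Y_1^0(R⁻¹ n̂) = +0.484687+0.000000i

Re=0.4847 Im=0.0000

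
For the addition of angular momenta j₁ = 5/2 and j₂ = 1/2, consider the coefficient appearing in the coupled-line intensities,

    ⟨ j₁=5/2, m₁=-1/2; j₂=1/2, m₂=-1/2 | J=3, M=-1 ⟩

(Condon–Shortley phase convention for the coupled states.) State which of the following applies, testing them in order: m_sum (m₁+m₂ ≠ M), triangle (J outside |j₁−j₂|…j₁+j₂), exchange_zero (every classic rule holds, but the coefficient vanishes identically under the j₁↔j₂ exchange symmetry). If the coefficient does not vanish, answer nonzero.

m-sum: m₁+m₂ = -1/2+(-1/2) = -1, M = -1  ✓
triangle: |j₁−j₂| = 2 ≤ J = 3 ≤ j₁+j₂ = 3  ✓
exchange: j₁≠j₂ or m₁≠m₂ — the exchange symmetry imposes no constraint here
value check: CG = +√(2/3) = +0.816497 ≠ 0

nonzero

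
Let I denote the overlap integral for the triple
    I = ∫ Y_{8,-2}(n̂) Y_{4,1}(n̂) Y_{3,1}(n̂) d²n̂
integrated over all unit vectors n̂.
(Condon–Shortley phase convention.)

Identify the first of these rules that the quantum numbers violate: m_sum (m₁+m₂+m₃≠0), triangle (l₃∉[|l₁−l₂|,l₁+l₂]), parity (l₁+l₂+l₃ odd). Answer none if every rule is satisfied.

Σmᵢ = 0  ✓
l₃∈[|l₁−l₂|,l₁+l₂]=[4,12] required, l₃=3 fails  ✗
Σlᵢ = 15 ⇒ odd

triangle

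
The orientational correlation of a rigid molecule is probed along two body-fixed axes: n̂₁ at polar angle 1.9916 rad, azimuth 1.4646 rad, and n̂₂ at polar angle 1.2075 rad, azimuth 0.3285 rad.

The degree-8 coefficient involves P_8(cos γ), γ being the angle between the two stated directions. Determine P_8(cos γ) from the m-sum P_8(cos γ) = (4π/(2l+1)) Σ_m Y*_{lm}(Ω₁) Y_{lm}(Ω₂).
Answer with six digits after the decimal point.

-0.072950

Expand P_8 via completeness: Σ_{m} conj(Y_{8,m}) at Ω₁ times Y_{8,m} at Ω₂ —
  m=-8: Y*=(0.163972, -0.186493)  Y=(-0.261620, -0.147576)  product (-0.070420, 0.024592)
  m=-7: Y*=(0.300856, 0.327268)  Y=(-0.304166, -0.340769)  product (0.020013, -0.202066)
  m=-6: Y*=(-0.262972, 0.194643)  Y=(-0.087466, -0.206759)  product (0.063245, 0.037347)
  m=-5: Y*=(0.052962, 0.090189)  Y=(0.016335, 0.227423)  product (-0.019646, 0.013518)
  m=-4: Y*=(-0.327043, 0.147930)  Y=(-0.081774, 0.311410)  product (-0.019323, -0.113941)
  m=-3: Y*=(-0.021469, -0.065092)  Y=(0.047427, -0.071559)  product (-0.005676, -0.001551)
  m=-2: Y*=(-0.312403, 0.067368)  Y=(0.262165, -0.202210)  product (-0.068279, 0.080833)
  m=-1: Y*=(-0.014303, -0.134173)  Y=(-0.021942, 0.007479)  product (0.001317, 0.002837)
  m=+0: Y*=(-0.300881, -0.000000)  Y=(-0.328534, 0.000000)  product (0.098850, 0.000000)
  m=+1: Y*=(0.014303, -0.134173)  Y=(0.021942, 0.007479)  product (0.001317, -0.002837)
  m=+2: Y*=(-0.312403, -0.067368)  Y=(0.262165, 0.202210)  product (-0.068279, -0.080833)
  m=+3: Y*=(0.021469, -0.065092)  Y=(-0.047427, -0.071559)  product (-0.005676, 0.001551)
  m=+4: Y*=(-0.327043, -0.147930)  Y=(-0.081774, -0.311410)  product (-0.019323, 0.113941)
  m=+5: Y*=(-0.052962, 0.090189)  Y=(-0.016335, 0.227423)  product (-0.019646, -0.013518)
  m=+6: Y*=(-0.262972, -0.194643)  Y=(-0.087466, 0.206759)  product (0.063245, -0.037347)
  m=+7: Y*=(-0.300856, 0.327268)  Y=(0.304166, -0.340769)  product (0.020013, 0.202066)
  m=+8: Y*=(0.163972, 0.186493)  Y=(-0.261620, 0.147576)  product (-0.070420, -0.024592)
Σ over m = (-0.098688, 0.000000); ×(4π/17) → (-0.072950, 0.000000). Real part: -0.072950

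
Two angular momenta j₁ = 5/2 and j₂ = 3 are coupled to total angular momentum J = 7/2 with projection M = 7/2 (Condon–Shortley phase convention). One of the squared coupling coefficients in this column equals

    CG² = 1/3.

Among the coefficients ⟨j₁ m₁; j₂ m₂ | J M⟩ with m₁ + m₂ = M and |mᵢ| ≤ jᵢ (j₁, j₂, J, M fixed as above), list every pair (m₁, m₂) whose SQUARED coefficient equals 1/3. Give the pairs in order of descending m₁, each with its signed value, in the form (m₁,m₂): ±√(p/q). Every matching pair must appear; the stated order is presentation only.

Admissible pairs with m₁+m₂ = M = 7/2: (1/2,3), (3/2,2), (5/2,1)
  (m₁,m₂)=(5/2,1): CG² = 2/9, CG = +√(2/9)
  (m₁,m₂)=(3/2,2): CG² = 4/9, CG = −√(4/9)
  (m₁,m₂)=(1/2,3): CG² = 1/3, CG = +√(1/3)   ← matches the target
Pairs with CG² = 1/3: (1/2,3): +√(1/3)

(1/2,3): +√(1/3)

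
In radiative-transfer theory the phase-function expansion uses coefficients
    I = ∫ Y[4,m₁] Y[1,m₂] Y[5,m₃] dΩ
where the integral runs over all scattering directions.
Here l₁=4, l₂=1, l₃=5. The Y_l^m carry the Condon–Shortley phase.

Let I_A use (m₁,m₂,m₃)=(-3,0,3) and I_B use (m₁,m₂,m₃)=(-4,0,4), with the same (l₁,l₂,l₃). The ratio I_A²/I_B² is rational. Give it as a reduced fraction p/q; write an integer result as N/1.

16/9

Shared (l₁,l₂,l₃)=(4,1,5): N and (l;000)² cancel in I_A²/I_B².
A: Δ = 0!·8!·2!/11! = 1/495; Racah Σ t=0..0: t=0:+1/5040 = 1/5040; ⇒ 3j(4 1 5; -3 0 3)² = 16/495, sgn +1
B: Δ = 0!·8!·2!/11! = 1/495; Racah Σ t=0..0: t=0:+1/40320 = 1/40320; ⇒ 3j(4 1 5; -4 0 4)² = 1/55, sgn -1
I_A²/I_B² = (16/495)/(1/55) = 16/9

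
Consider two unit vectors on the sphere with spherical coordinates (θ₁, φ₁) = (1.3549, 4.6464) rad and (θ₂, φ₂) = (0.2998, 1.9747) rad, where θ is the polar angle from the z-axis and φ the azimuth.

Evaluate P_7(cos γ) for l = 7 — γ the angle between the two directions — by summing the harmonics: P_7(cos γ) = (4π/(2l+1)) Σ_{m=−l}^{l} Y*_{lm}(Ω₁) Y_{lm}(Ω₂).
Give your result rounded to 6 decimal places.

0.112093

Summing Y*_{l m}(θ₁,φ₁)·Y_{l m}(θ₂,φ₂) over m ∈ [−7, 7]; prefactor 4π/(2·7+1) = 0.837758:
  term(m=-7) = (0.000041, -0.000006)   from Y*(Ω₁)=(0.189065, 0.379765), Y(Ω₂)=(0.000030, -0.000093)
  term(m=-6) = (-0.000392, -0.000131)   from Y*(Ω₁)=(-0.321187, 0.134259), Y(Ω₂)=(0.000893, 0.000780)
  term(m=-5) = (-0.000828, -0.000839)   from Y*(Ω₁)=(0.042644, 0.124521), Y(Ω₂)=(-0.008071, 0.003886)
  term(m=-4) = (0.004943, 0.015496)   from Y*(Ω₁)=(-0.332042, 0.089738), Y(Ω₂)=(-0.002119, -0.047241)
  term(m=-3) = (-0.000795, 0.004889)   from Y*(Ω₁)=(0.005522, 0.027530), Y(Ω₂)=(0.165146, 0.061989)
  term(m=-2) = (0.085084, -0.116448)   from Y*(Ω₁)=(-0.325032, 0.043148), Y(Ω₂)=(-0.303974, 0.317913)
  term(m=-1) = (-0.006538, 0.003320)   from Y*(Ω₁)=(-0.000800, -0.012098), Y(Ω₂)=(-0.237695, -0.556139)
  term(m=+0) = (-0.029231, -0.000000)   from Y*(Ω₁)=(-0.321264, -0.000000), Y(Ω₂)=(0.090986, 0.000000)
  term(m=+1) = (-0.006538, -0.003320)   from Y*(Ω₁)=(0.000800, -0.012098), Y(Ω₂)=(0.237695, -0.556139)
  term(m=+2) = (0.085084, 0.116448)   from Y*(Ω₁)=(-0.325032, -0.043148), Y(Ω₂)=(-0.303974, -0.317913)
  term(m=+3) = (-0.000795, -0.004889)   from Y*(Ω₁)=(-0.005522, 0.027530), Y(Ω₂)=(-0.165146, 0.061989)
  term(m=+4) = (0.004943, -0.015496)   from Y*(Ω₁)=(-0.332042, -0.089738), Y(Ω₂)=(-0.002119, 0.047241)
  term(m=+5) = (-0.000828, 0.000839)   from Y*(Ω₁)=(-0.042644, 0.124521), Y(Ω₂)=(0.008071, 0.003886)
  term(m=+6) = (-0.000392, 0.000131)   from Y*(Ω₁)=(-0.321187, -0.134259), Y(Ω₂)=(0.000893, -0.000780)
  term(m=+7) = (0.000041, 0.000006)   from Y*(Ω₁)=(-0.189065, 0.379765), Y(Ω₂)=(-0.000030, -0.000093)
Accumulated sum (0.133801, 0.000000); after 4π/(2l+1) scaling, (0.112093, 0.000000) ⇒ P_7 = 0.112093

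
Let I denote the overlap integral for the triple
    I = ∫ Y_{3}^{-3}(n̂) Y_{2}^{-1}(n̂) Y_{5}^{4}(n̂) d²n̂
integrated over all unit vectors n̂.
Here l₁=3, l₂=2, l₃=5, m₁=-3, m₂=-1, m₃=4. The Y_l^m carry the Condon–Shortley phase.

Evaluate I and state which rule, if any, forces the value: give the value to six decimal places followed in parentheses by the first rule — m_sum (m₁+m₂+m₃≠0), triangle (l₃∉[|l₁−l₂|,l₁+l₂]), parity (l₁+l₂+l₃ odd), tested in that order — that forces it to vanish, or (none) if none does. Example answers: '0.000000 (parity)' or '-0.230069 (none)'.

m-sum 0 ✓  L=10 even ✓  1≤5≤5 ✓
Π(2lᵢ+1) = 7×5×11 = 385
triangle coeff Δ(3,2,5) = 1/2310
Σ_t [0,0]: t=0:+1/144 = 1/144
(3j)²=10/231 [(3 2 5; 0 0 0)], sign=-1
Σ_t [0,0]: t=0:+1/4320 = 1/4320
(3j)²=2/55 [(3 2 5; -3 -1 4)], sign=-1
⇒ 4πI² = 20/33
I = (+1)√(20/33/(4π)) = 0.21961050
No selection rule forces the value: the integral is nonzero (none).

0.219610 (none)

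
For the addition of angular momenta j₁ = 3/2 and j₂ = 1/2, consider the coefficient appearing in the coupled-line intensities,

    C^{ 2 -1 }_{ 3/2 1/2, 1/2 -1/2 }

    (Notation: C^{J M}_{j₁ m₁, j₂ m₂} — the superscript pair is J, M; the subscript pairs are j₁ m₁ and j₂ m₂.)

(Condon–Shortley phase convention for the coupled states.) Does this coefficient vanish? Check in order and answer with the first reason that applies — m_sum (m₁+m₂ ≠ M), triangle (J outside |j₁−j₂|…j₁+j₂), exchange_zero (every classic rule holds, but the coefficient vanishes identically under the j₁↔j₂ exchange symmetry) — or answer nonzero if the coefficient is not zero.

m-sum: m₁+m₂ = 1/2+(-1/2) = 0, M = -1  ✗ ⇒ coefficient is 0

m_sum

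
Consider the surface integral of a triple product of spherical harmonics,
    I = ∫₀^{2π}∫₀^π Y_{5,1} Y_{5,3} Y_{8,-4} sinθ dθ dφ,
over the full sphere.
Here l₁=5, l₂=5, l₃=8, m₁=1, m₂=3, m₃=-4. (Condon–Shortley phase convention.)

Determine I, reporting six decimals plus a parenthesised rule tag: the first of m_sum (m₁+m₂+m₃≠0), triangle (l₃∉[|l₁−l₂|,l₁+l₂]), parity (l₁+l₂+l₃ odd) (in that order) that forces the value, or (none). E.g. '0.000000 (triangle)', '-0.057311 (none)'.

m-sum 0 ✓  L=18 even ✓  0≤8≤10 ✓
Π(2lᵢ+1) = 11×11×17 = 2057
triangle coeff Δ(5,5,8) = 1/37413090
Σ_t [0,2]: t=0:+1/1036800 t=1:−1/331776 t=2:+1/1036800 = -1/921600
(3j)²=490/46189 [(5 5 8; 0 0 0)], sign=-1
Σ_t [0,2]: t=0:+1/46448640 t=1:−1/3628800 t=2:+1/4147200 = -1/77414400
(3j)²=3/41990 [(5 5 8; 1 3 -4)], sign=-1
⇒ 4πI² = 1617/1037153
I = (+1)√(1617/1037153/(4π)) = 0.01113855
No selection rule forces the value: the integral is nonzero (none).

0.011139 (none)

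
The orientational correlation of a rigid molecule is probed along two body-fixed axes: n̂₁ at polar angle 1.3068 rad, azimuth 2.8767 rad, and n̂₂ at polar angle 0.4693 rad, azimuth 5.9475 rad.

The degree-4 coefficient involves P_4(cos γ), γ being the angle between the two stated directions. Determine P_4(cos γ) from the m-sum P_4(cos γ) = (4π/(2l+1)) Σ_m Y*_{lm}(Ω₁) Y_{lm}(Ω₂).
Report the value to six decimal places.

0.228211

Summing Y*_{l m}(θ₁,φ₁)·Y_{l m}(θ₂,φ₂) over m ∈ [−4, 4]; prefactor 4π/(2·4+1) = 1.396263:
  m=-4: Y*=0.18803 - 0.33518j  Y=0.00419 + 0.01803j  product 0.00683 + 0.00199j
  m=-3: Y*=-0.20583 + 0.20969j  Y=0.05518 + 0.08729j  product -0.02966 - 0.00640j
  m=-2: Y*=-0.14079 + 0.08245j  Y=0.24474 + 0.19444j  product -0.05049 - 0.00720j
  m=-1: Y*=0.29022 - 0.07873j  Y=0.46273 + 0.16144j  product 0.14701 + 0.01042j
  m=+0: Y*=0.11843 + 0.00000j  Y=0.13569 + 0.00000j  product 0.01607 + 0.00000j
  m=+1: Y*=-0.29022 - 0.07873j  Y=-0.46273 + 0.16144j  product 0.14701 - 0.01042j
  m=+2: Y*=-0.14079 - 0.08245j  Y=0.24474 - 0.19444j  product -0.05049 + 0.00720j
  m=+3: Y*=0.20583 + 0.20969j  Y=-0.05518 + 0.08729j  product -0.02966 + 0.00640j
  m=+4: Y*=0.18803 + 0.33518j  Y=0.00419 - 0.01803j  product 0.00683 - 0.00199j
Total Σ_m = 0.16344 + 0.00000j. Multiply by 1.396263: 0.22821 + 0.00000j. P_4(cos γ) = 0.228211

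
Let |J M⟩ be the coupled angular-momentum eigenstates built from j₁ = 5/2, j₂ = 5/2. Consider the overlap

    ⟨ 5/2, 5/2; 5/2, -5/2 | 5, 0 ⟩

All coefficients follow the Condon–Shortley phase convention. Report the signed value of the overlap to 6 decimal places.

+√(1/252) ≈ +0.062994

j₁+j₂−J=0  J+j₁−j₂=5  J−j₁+j₂=5  j₁+j₂+J+1=11
(j₁±m₁, j₂±m₂, J±M) = (5,0,0,5,5,5)
P² = 5760000/7
sum k=0..0:
  [0] +1/14400 = 1/14400
S = 1/14400
C² = P²·S² = 1/252 ; C = +0.062994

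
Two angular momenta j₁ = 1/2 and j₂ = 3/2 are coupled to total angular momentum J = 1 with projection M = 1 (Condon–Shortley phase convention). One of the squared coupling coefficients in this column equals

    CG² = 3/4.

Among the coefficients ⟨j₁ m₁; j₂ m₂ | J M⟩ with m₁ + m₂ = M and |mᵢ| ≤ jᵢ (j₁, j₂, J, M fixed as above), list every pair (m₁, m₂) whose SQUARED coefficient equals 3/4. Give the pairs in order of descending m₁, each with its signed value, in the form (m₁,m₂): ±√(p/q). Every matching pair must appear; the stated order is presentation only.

(-1/2,3/2): −√(3/4)

Admissible pairs with m₁+m₂ = M = 1: (-1/2,3/2), (1/2,1/2)
  (m₁,m₂)=(1/2,1/2): CG² = 1/4, CG = +√(1/4)
  (m₁,m₂)=(-1/2,3/2): CG² = 3/4, CG = −√(3/4)   ← matches the target
Pairs with CG² = 3/4: (-1/2,3/2): −√(3/4)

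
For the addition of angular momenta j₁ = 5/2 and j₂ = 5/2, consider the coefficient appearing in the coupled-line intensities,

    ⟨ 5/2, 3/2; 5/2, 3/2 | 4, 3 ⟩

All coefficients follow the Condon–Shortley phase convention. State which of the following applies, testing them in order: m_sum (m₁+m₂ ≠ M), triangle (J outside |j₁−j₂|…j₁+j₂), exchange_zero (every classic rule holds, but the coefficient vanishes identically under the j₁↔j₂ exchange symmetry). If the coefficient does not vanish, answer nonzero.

exchange_zero

m-sum: m₁+m₂ = 3/2+3/2 = 3, M = 3  ✓
triangle: |j₁−j₂| = 0 ≤ J = 4 ≤ j₁+j₂ = 5  ✓
exchange: j₁=j₂ and m₁=m₂, and (−1)^(j₁+j₂−J) = (−1)^1 = −1 forces ⟨j₁m₁;j₂m₂|JM⟩ = −⟨j₂m₂;j₁m₁|JM⟩ = −⟨j₁m₁;j₂m₂|JM⟩ ⇒ the coefficient vanishes identically
Racah sum check: Σ_k collapses to 0 ⇒ CG = 0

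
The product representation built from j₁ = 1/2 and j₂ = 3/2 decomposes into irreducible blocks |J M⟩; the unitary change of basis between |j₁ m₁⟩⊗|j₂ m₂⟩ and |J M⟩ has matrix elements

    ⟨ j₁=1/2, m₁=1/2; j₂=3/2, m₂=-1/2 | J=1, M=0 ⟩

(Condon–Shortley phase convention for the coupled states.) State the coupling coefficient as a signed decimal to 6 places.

√[3·1!0!2!/4! · 1!0!1!2!1!1!] = √(1/2)
  +(−1)^0/∏(0,1,0,1,0,1)! = 1  (running 1)
⟨..|..⟩ = √(1/2)·(1) = +0.707107

+√(1/2) = +0.707107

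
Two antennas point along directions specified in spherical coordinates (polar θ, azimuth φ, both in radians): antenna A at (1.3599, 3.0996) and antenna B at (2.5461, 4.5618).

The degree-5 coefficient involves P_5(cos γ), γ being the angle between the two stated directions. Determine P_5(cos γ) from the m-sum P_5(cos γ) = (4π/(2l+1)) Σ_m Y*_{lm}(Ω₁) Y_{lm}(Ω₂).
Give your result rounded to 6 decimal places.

Term-by-term m-sum for l=5 (normalisation 4π/11 = 1.142397):
  [-5]  conj(Y_{5,-5})(Ω₁) = -0.40583 + 0.08648j ; Y_{5,-5}(Ω₂) = -0.01762 + 0.01880j ; Δ = 0.00553 - 0.00916j
  [-4]  conj(Y_{5,-4})(Ω₁) = 0.27695 - 0.04696j ; Y_{5,-4}(Ω₂) = -0.09911 - 0.06815j ; Δ = -0.03065 - 0.01422j
  [-3]  conj(Y_{5,-3})(Ω₁) = 0.19433 - 0.02461j ; Y_{5,-3}(Ω₂) = 0.13775 - 0.28388j ; Δ = 0.01978 - 0.05856j
  [-2]  conj(Y_{5,-2})(Ω₁) = -0.29359 + 0.02472j ; Y_{5,-2}(Ω₂) = 0.44523 + 0.13830j ; Δ = -0.13413 - 0.02960j
  [-1]  conj(Y_{5,-1})(Ω₁) = -0.13356 + 0.00561j ; Y_{5,-1}(Ω₂) = -0.03421 + 0.22544j ; Δ = 0.00330 - 0.03030j
  [+0]  conj(Y_{5,0})(Ω₁) = 0.29509 + 0.00000j ; Y_{5,0}(Ω₂) = 0.32752 + 0.00000j ; Δ = 0.09665 + 0.00000j
  [+1]  conj(Y_{5,1})(Ω₁) = 0.13356 + 0.00561j ; Y_{5,1}(Ω₂) = 0.03421 + 0.22544j ; Δ = 0.00330 + 0.03030j
  [+2]  conj(Y_{5,2})(Ω₁) = -0.29359 - 0.02472j ; Y_{5,2}(Ω₂) = 0.44523 - 0.13830j ; Δ = -0.13413 + 0.02960j
  [+3]  conj(Y_{5,3})(Ω₁) = -0.19433 - 0.02461j ; Y_{5,3}(Ω₂) = -0.13775 - 0.28388j ; Δ = 0.01978 + 0.05856j
  [+4]  conj(Y_{5,4})(Ω₁) = 0.27695 + 0.04696j ; Y_{5,4}(Ω₂) = -0.09911 + 0.06815j ; Δ = -0.03065 + 0.01422j
  [+5]  conj(Y_{5,5})(Ω₁) = 0.40583 + 0.08648j ; Y_{5,5}(Ω₂) = 0.01762 + 0.01880j ; Δ = 0.00553 + 0.00916j
Accumulated sum -0.17570 - 0.00000j; after 4π/(2l+1) scaling, -0.20072 - 0.00000j ⇒ P_5 = -0.200718

-0.200718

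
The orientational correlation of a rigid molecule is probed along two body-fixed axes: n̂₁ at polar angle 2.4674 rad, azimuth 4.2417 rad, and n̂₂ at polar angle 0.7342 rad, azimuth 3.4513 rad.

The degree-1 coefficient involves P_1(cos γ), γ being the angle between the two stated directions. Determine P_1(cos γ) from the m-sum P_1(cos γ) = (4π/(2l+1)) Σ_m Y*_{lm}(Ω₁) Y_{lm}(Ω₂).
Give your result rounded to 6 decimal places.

Summing Y*_{l m}(θ₁,φ₁)·Y_{l m}(θ₂,φ₂) over m ∈ [−1, 1]; prefactor 4π/(2·1+1) = 4.188790:
  m=-1: Y*=(-0.097811, -0.192227)  Y=(-0.220466, 0.070550)  product (0.035126, 0.035479)
  m=+0: Y*=(-0.381702, -0.000000)  Y=(0.362722, 0.000000)  product (-0.138452, -0.000000)
  m=+1: Y*=(0.097811, -0.192227)  Y=(0.220466, 0.070550)  product (0.035126, -0.035479)
Σ over m = (-0.068201, 0.000000); ×(4π/3) → (-0.285678, 0.000000). Real part: -0.285678

-0.285678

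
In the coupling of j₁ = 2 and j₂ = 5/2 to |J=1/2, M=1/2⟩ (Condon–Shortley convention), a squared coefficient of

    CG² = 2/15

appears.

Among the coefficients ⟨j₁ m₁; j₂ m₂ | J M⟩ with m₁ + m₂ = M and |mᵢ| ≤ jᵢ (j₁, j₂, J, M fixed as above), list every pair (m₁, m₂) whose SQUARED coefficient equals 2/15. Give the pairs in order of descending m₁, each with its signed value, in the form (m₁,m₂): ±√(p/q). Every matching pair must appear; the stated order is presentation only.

(1,-1/2): −√(2/15)

Admissible pairs with m₁+m₂ = M = 1/2: (-2,5/2), (-1,3/2), (0,1/2), (1,-1/2), (2,-3/2)
  (m₁,m₂)=(2,-3/2): CG² = 1/15, CG = +√(1/15)
  (m₁,m₂)=(1,-1/2): CG² = 2/15, CG = −√(2/15)   ← matches the target
  (m₁,m₂)=(0,1/2): CG² = 1/5, CG = +√(1/5)
  (m₁,m₂)=(-1,3/2): CG² = 4/15, CG = −√(4/15)
  (m₁,m₂)=(-2,5/2): CG² = 1/3, CG = +√(1/3)
Pairs with CG² = 2/15: (1,-1/2): −√(2/15)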